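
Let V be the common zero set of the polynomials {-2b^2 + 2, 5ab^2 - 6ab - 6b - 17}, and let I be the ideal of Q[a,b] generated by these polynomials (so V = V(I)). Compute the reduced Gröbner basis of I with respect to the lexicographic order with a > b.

Buchberger's algorithm terminates because the ascending chain of leading-term ideals stabilizes.

f_1 = -2b^2 + 2, LT = b^2.
f_2 = 5ab^2 - 6ab - 6b - 17, LT = ab^2.

S(f_1,f_2): lcm = ab^2. S = 6/5ab - a + 6/5b + 17/5.
  leading term ab: no divisor's leading term divides it; move 6/5ab to the remainder.
  leading term a: no divisor's leading term divides it; move -a to the remainder.
  leading term b: no divisor's leading term divides it; move 6/5b to the remainder.
  leading term 1: no divisor's leading term divides it; move 17/5 to the remainder.
  remainder 6/5ab - a + 6/5b + 17/5 ≠ 0; add g_3 = 6/5ab - a + 6/5b + 17/5 to the basis.

S(f_1,g_3): lcm = ab^2. S = 5/6ab - a - b^2 - 17/6b.
  leading term ab: subtract (25/36)·g_3 from 5/6ab - a - b^2 - 17/6b → -11/36a - b^2 - 11/3b - 85/36
  leading term a: no divisor's leading term divides it; move -11/36a to the remainder.
  leading term b^2: subtract (1/2)·f_1 from -b^2 - 11/3b - 85/36 → -11/3b - 121/36
  leading term b: no divisor's leading term divides it; move -11/3b to the remainder.
  leading term 1: no divisor's leading term divides it; move -121/36 to the remainder.
  remainder -11/36a - 11/3b - 121/36 ≠ 0; add g_4 = -11/36a - 11/3b - 121/36 to the basis.

The other S-polynomials (S(f_2,g_3), S(f_1,g_4), S(f_2,g_4), S(g_3,g_4)) all reduce to 0 modulo the current basis, so we have a Gröbner basis.
Inter-reduce: drop elements whose leading term is divisible by another's, tail-reduce, and make monic.

G = {a + 12b + 11, b^2 - 1}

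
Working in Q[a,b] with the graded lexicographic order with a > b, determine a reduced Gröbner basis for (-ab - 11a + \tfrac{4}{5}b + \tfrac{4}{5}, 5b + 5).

f_1 = -ab - 11a + \tfrac{4}{5}b + \tfrac{4}{5}, LT = ab.
f_2 = 5b + 5, LT = b.

S(f_1,f_2): lcm = ab. S = 10a - \tfrac{4}{5}b - \tfrac{4}{5}.
  reduce S modulo (f_1, f_2):
  remainder 10a ≠ 0; add g_3 = 10a to the basis.

The other S-polynomials (S(f_1,g_3), S(f_2,g_3)) all reduce to 0 modulo the current basis, so we have a Gröbner basis.
Inter-reduce: drop elements whose leading term is divisible by another's, tail-reduce, and make monic.

G = {a, b + 1}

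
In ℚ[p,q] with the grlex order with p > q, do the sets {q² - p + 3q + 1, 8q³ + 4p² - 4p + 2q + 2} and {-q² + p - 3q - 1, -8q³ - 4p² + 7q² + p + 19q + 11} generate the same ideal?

No, the ideals differ.

For a fixed monomial order, each ideal has a unique reduced Gröbner basis; comparing bases decides equality.
Buchberger on the first generating set:
f_1 = q² - p + 3q + 1, LT = q².
f_2 = 8q³ + 4p² - 4p + 2q + 2, LT = q³.

S(f_1,f_2): lcm = q³. S = -½p² - pq + 3q² + ½p + ¾q - ¼.
  leading term p²: no divisor's leading term divides it; move -½p² to the remainder.
  leading term pq: no divisor's leading term divides it; move -pq to the remainder.
  leading term q²: subtract (3)·f_1 from 3q² + ½p + ¾q - ¼ → 7/2p - 33/4q - 13/4
  leading term p: no divisor's leading term divides it; move 7/2p to the remainder.
  leading term q: no divisor's leading term divides it; move -33/4q to the remainder.
  leading term 1: no divisor's leading term divides it; move -13/4 to the remainder.
  remainder -½p² - pq + 7/2p - 33/4q - 13/4 ≠ 0; add g_3 = -½p² - pq + 7/2p - 33/4q - 13/4 to the basis.

S(f_1,g_3): leading monomials are coprime, so the S-polynomial reduces to 0 (Buchberger's first criterion).
S(f_2,g_3): leading monomials are coprime, so the S-polynomial reduces to 0 (Buchberger's first criterion).
Every S-polynomial of the final basis reduces to 0, so we have a Gröbner basis.
Inter-reduce: drop elements whose leading term is divisible by another's, tail-reduce, and make monic.
Reduced Gröbner basis: {p² + 2pq - 7p + 33/2q + 13/2, q² - p + 3q + 1}.

Buchberger on the second generating set:
h_1 = -q² + p - 3q - 1, LT = q².
h_2 = -8q³ - 4p² + 7q² + p + 19q + 11, LT = q³.

S(h_1,h_2): lcm = q³. S = -½p² - pq + 31/8q² + ⅛p + 27/8q + 11/8.
  leading term p²: no divisor's leading term divides it; move -½p² to the remainder.
  leading term pq: no divisor's leading term divides it; move -pq to the remainder.
  leading term q²: subtract (-31/8)·h_1 from 31/8q² + ⅛p + 27/8q + 11/8 → 4p - 33/4q - 5/2
  leading term p: no divisor's leading term divides it; move 4p to the remainder.
  leading term q: no divisor's leading term divides it; move -33/4q to the remainder.
  leading term 1: no divisor's leading term divides it; move -5/2 to the remainder.
  remainder -½p² - pq + 4p - 33/4q - 5/2 ≠ 0; add k_3 = -½p² - pq + 4p - 33/4q - 5/2 to the basis.

S(h_1,k_3): leading monomials are coprime, so the S-polynomial reduces to 0 (Buchberger's first criterion).
S(h_2,k_3): leading monomials are coprime, so the S-polynomial reduces to 0 (Buchberger's first criterion).
Every S-polynomial of the final basis reduces to 0, so we have a Gröbner basis.
Inter-reduce: drop elements whose leading term is divisible by another's, tail-reduce, and make monic.
Reduced Gröbner basis: {p² + 2pq - 8p + 33/2q + 5, q² - p + 3q + 1}.

The bases are distinct; the ideals are different.
The choice of monomial ordering does not affect the verdict — as long as both bases are computed under the same ordering, their equality decides ideal equality.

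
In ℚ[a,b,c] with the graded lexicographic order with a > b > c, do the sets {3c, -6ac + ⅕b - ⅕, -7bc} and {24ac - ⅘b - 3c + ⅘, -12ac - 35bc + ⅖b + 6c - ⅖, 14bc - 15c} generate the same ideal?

Yes, the ideals are equal.

For a fixed monomial order, each ideal has a unique reduced Gröbner basis; comparing bases decides equality.
Buchberger on the first generating set:
f_1 = 3c, LT = c.
f_2 = -6ac + ⅕b - ⅕, LT = ac.
f_3 = -7bc, LT = bc.

S(f_1,f_2): lcm = ac. S = 1/30b - 1/30.
  leading term b: no divisor's leading term divides it; move 1/30b to the remainder.
  leading term 1: no divisor's leading term divides it; move -1/30 to the remainder.
  remainder 1/30b - 1/30 ≠ 0; add g_4 = 1/30b - 1/30 to the basis.

The other S-polynomials (S(f_1,f_3), S(f_2,f_3), S(f_1,g_4), S(f_2,g_4), S(f_3,g_4)) all reduce to 0 modulo the current basis, so we have a Gröbner basis.
Inter-reduce: drop elements whose leading term is divisible by another's, tail-reduce, and make monic.
Reduced Gröbner basis: {b - 1, c}.

Buchberger on the second generating set:
h_1 = 24ac - ⅘b - 3c + ⅘, LT = ac.
h_2 = -12ac - 35bc + ⅖b + 6c - ⅖, LT = ac.
h_3 = 14bc - 15c, LT = bc.

S(h_1,h_2): lcm = ac. S = -35/12bc + ⅜c.
  leading term bc: subtract (-5/24)·h_3 from -35/12bc + ⅜c → -11/4c
  leading term c: no divisor's leading term divides it; move -11/4c to the remainder.
  remainder -11/4c ≠ 0; add k_4 = -11/4c to the basis.

S(h_1,h_3): lcm = abc. S = 15/14ac - 1/30b² - ⅛bc + 1/30b.
  leading term ac: subtract (5/112)·h_1 from 15/14ac - 1/30b² - ⅛bc + 1/30b → -1/30b² - ⅛bc + 29/420b + 15/112c - 1/28
  leading term b²: no divisor's leading term divides it; move -1/30b² to the remainder.
  leading term bc: subtract (-1/112)·h_3 from -⅛bc + 29/420b + 15/112c - 1/28 → 29/420b - 1/28
  leading term b: no divisor's leading term divides it; move 29/420b to the remainder.
  leading term 1: no divisor's leading term divides it; move -1/28 to the remainder.
  remainder -1/30b² + 29/420b - 1/28 ≠ 0; add k_5 = -1/30b² + 29/420b - 1/28 to the basis.

S(h_1,k_4): lcm = ac. S = -1/30b - ⅛c + 1/30.
  leading term b: no divisor's leading term divides it; move -1/30b to the remainder.
  leading term c: subtract (1/22)·k_4 from -⅛c + 1/30 → 1/30
  leading term 1: no divisor's leading term divides it; move 1/30 to the remainder.
  remainder -1/30b + 1/30 ≠ 0; add k_6 = -1/30b + 1/30 to the basis.

The other S-polynomials (S(h_2,h_3), S(h_2,k_4), S(h_3,k_4), S(h_1,k_5), S(h_2,k_5), S(h_3,k_5), S(k_4,k_5), S(h_1,k_6), S(h_2,k_6), S(h_3,k_6), S(k_4,k_6), S(k_5,k_6)) all reduce to 0 modulo the current basis, so we have a Gröbner basis.
Inter-reduce: drop elements whose leading term is divisible by another's, tail-reduce, and make monic.
Reduced Gröbner basis: {b - 1, c}.

Same reduced basis, so the two generating sets span the same ideal.
The same test decides containment: I ⊆ J iff every generator of I reduces to 0 modulo a Gröbner basis of J.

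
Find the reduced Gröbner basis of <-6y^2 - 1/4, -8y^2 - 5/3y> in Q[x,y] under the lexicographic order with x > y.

G = {1}

f_1 = -6y^2 - 1/4, LT = y^2.
f_2 = -8y^2 - 5/3y, LT = y^2.

S(f_1,f_2): lcm = y^2. S = -5/24y + 1/24.
  leading term y: no divisor's leading term divides it; move -5/24y to the remainder.
  leading term 1: no divisor's leading term divides it; move 1/24 to the remainder.
  remainder -5/24y + 1/24 ≠ 0; add g_3 = -5/24y + 1/24 to the basis.

S(f_1,g_3): lcm = y^2. S = 1/5y + 1/24.
  leading term y: subtract (-24/25)·g_3 from 1/5y + 1/24 → 49/600
  leading term 1: no divisor's leading term divides it; move 49/600 to the remainder.
  remainder 49/600 ≠ 0; add g_4 = 49/600 to the basis.

The other S-polynomials (S(f_2,g_3), S(f_1,g_4), S(f_2,g_4), S(g_3,g_4)) all reduce to 0 modulo the current basis, so we have a Gröbner basis.
Inter-reduce: drop elements whose leading term is divisible by another's, tail-reduce, and make monic.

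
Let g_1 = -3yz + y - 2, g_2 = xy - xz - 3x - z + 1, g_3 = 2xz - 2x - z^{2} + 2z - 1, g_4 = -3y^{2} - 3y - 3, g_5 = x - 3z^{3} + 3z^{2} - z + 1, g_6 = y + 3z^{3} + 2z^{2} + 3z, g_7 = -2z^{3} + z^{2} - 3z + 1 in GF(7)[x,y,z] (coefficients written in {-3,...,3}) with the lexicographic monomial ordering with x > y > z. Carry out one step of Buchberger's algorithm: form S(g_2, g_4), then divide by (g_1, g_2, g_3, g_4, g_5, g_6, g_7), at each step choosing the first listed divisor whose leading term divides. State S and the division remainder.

lcm(LM(g_2), LM(g_4)) = xy^{2}.
S = (lcm/LT(g_2))·g_2 − (lcm/LT(g_4))·g_4 = -xyz + 3xy - x - yz + y.
Reduce S modulo (g_1, g_2, g_3, g_4, g_5, g_6, g_7) in that order:
  leading term xyz: subtract (-2x)·g_1 from -xyz + 3xy - x - yz + y → -2xy + 2x - yz + y
  leading term xy: subtract (-2)·g_2 from -2xy + 2x - yz + y → -2xz + 3x - yz + y - 2z + 2
  leading term xz: subtract (-1)·g_3 from -2xz + 3x - yz + y - 2z + 2 → x - yz + y - z^{2} + 1
  leading term x: subtract (1)·g_5 from x - yz + y - z^{2} + 1 → -yz + y + 3z^{3} + 3z^{2} + z
  leading term yz: subtract (-2)·g_1 from -yz + y + 3z^{3} + 3z^{2} + z → 3y + 3z^{3} + 3z^{2} + z + 3
  leading term y: subtract (3)·g_6 from 3y + 3z^{3} + 3z^{2} + z + 3 → z^{3} - 3z^{2} - z + 3
  leading term z^{3}: subtract (3)·g_7 from z^{3} - 3z^{2} - z + 3 → z^{2} + z
  leading term z^{2}: no divisor's leading term divides it; move z^{2} to the remainder.
  leading term z: no divisor's leading term divides it; move z to the remainder.
The remainder z^{2} + z is nonzero, so it would be added as the next basis element.
An S-polynomial is built so that the two leading terms cancel; whether anything survives reduction is exactly the Gröbner-basis criterion.

S(g_2, g_4) = -xyz + 3xy - x - yz + y; remainder on division = z^{2} + z.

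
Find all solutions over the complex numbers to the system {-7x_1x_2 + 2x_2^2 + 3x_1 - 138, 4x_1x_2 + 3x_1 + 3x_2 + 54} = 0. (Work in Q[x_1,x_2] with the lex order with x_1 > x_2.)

{(5, -3), (-3*sqrt(6153)/88 - 39/88, -3/16 + sqrt(6153)/16), (-39/88 + 3*sqrt(6153)/88, -sqrt(6153)/16 - 3/16)}

Compute a lex Gröbner basis by Buchberger's algorithm.
f_1 = -7x_1x_2 + 3x_1 + 2x_2^2 - 138, LT = x_1x_2.
f_2 = 4x_1x_2 + 3x_1 + 3x_2 + 54, LT = x_1x_2.

S(f_1,f_2): lcm = x_1x_2. S = -33/28x_1 - 2/7x_2^2 - 3/4x_2 + 87/14.
  leading term x_1: no divisor's leading term divides it; move -33/28x_1 to the remainder.
  leading term x_2^2: no divisor's leading term divides it; move -2/7x_2^2 to the remainder.
  leading term x_2: no divisor's leading term divides it; move -3/4x_2 to the remainder.
  leading term 1: no divisor's leading term divides it; move 87/14 to the remainder.
  remainder -33/28x_1 - 2/7x_2^2 - 3/4x_2 + 87/14 ≠ 0; add h_3 = -33/28x_1 - 2/7x_2^2 - 3/4x_2 + 87/14 to the basis.

S(f_1,h_3): lcm = x_1x_2. S = -3/7x_1 - 8/33x_2^3 - 71/77x_2^2 + 58/11x_2 + 138/7.
  leading term x_1: subtract (4/11)·h_3 from -3/7x_1 - 8/33x_2^3 - 71/77x_2^2 + 58/11x_2 + 138/7 → -8/33x_2^3 - 9/11x_2^2 + 61/11x_2 + 192/11
  leading term x_2^3: no divisor's leading term divides it; move -8/33x_2^3 to the remainder.
  leading term x_2^2: no divisor's leading term divides it; move -9/11x_2^2 to the remainder.
  leading term x_2: no divisor's leading term divides it; move 61/11x_2 to the remainder.
  leading term 1: no divisor's leading term divides it; move 192/11 to the remainder.
  remainder -8/33x_2^3 - 9/11x_2^2 + 61/11x_2 + 192/11 ≠ 0; add h_4 = -8/33x_2^3 - 9/11x_2^2 + 61/11x_2 + 192/11 to the basis.

The other S-polynomials (S(f_2,h_3), S(f_1,h_4), S(f_2,h_4), S(h_3,h_4)) all reduce to 0 modulo the current basis, so we have a Gröbner basis.
Inter-reduce: drop elements whose leading term is divisible by another's, tail-reduce, and make monic.
Reduced Gröbner basis: {x_1 + 8/33x_2^2 + 7/11x_2 - 58/11, x_2^3 + 27/8x_2^2 - 183/8x_2 - 72}.

Since the basis is lex-ordered, x_2^3 + 27/8x_2^2 - 183/8x_2 - 72 is univariate in x_2. Its roots are {-3, -3/16 + sqrt(6153)/16, -sqrt(6153)/16 - 3/16}. Back-substituting each root into the other basis elements fixes the other coordinates.
  x_2 = -3: the earlier basis element becomes x_1 - 5 = 0, giving x_1 = 5 — point (5, -3).
  x_2 = -3/16 + sqrt(6153)/16: the earlier basis element becomes x_1 + 39/88 + 3*sqrt(6153)/88 = 0, giving x_1 = -3*sqrt(6153)/88 - 39/88 — point (-3*sqrt(6153)/88 - 39/88, -3/16 + sqrt(6153)/16).
  x_2 = -sqrt(6153)/16 - 3/16: the earlier basis element becomes x_1 - 3*sqrt(6153)/88 + 39/88 = 0, giving x_1 = -39/88 + 3*sqrt(6153)/88 — point (-39/88 + 3*sqrt(6153)/88, -sqrt(6153)/16 - 3/16).
Check: every point annihilates each of the original generators.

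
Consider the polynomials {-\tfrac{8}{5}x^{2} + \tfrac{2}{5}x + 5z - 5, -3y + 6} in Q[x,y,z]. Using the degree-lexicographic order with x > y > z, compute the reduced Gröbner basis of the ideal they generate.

The reduced Gröbner basis is the canonical form of the ideal for this ordering.

f_1 = -\tfrac{8}{5}x^{2} + \tfrac{2}{5}x + 5z - 5, LT = x^{2}.
f_2 = -3y + 6, LT = y.

The S-polynomials (S(f_1,f_2)) all reduce to 0 modulo the current basis, so we have a Gröbner basis.

G = {x^{2} - \tfrac{1}{4}x - \tfrac{25}{8}z + \tfrac{25}{8}, y - 2}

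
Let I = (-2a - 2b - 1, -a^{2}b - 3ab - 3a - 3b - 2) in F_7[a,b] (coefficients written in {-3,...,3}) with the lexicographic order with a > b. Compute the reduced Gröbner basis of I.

f_1 = -2a - 2b - 1, LT = a.
f_2 = -a^{2}b - 3ab - 3a - 3b - 2, LT = a^{2}b.

S(f_1,f_2): lcm = a^{2}b. S = ab^{2} + ab - 3a - 3b - 2.
  leading term ab^{2}: subtract (3b^{2})·f_1 from ab^{2} + ab - 3a - 3b - 2 → ab - 3a - b^{3} + 3b^{2} - 3b - 2
  leading term ab: subtract (3b)·f_1 from ab - 3a - b^{3} + 3b^{2} - 3b - 2 → -3a - b^{3} + 2b^{2} - 2
  leading term a: subtract (-2)·f_1 from -3a - b^{3} + 2b^{2} - 2 → -b^{3} + 2b^{2} + 3b + 3
  leading term b^{3}: no divisor's leading term divides it; move -b^{3} to the remainder.
  leading term b^{2}: no divisor's leading term divides it; move 2b^{2} to the remainder.
  leading term b: no divisor's leading term divides it; move 3b to the remainder.
  leading term 1: no divisor's leading term divides it; move 3 to the remainder.
  remainder -b^{3} + 2b^{2} + 3b + 3 ≠ 0; add g_3 = -b^{3} + 2b^{2} + 3b + 3 to the basis.

The other S-polynomials (S(f_1,g_3), S(f_2,g_3)) all reduce to 0 modulo the current basis, so we have a Gröbner basis.
Inter-reduce: drop elements whose leading term is divisible by another's, tail-reduce, and make monic.

G = {a + b - 3, b^{3} - 2b^{2} - 3b - 3}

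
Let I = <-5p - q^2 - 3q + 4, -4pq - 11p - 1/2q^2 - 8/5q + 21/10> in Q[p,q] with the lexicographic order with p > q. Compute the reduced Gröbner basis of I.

Buchberger's algorithm terminates because the ascending chain of leading-term ideals stabilizes.

f_1 = -5p - q^2 - 3q + 4, LT = p.
f_2 = -4pq - 11p - 1/2q^2 - 8/5q + 21/10, LT = pq.

S(f_1,f_2): lcm = pq. S = -11/4p + 1/5q^3 + 19/40q^2 - 6/5q + 21/40.
  reduce S modulo (f_1, f_2):
  remainder 1/5q^3 + 41/40q^2 + 9/20q - 67/40 ≠ 0; add g_3 = 1/5q^3 + 41/40q^2 + 9/20q - 67/40 to the basis.

The other S-polynomials (S(f_1,g_3), S(f_2,g_3)) all reduce to 0 modulo the current basis, so we have a Gröbner basis.
Inter-reduce: drop elements whose leading term is divisible by another's, tail-reduce, and make monic.

G = {p + 1/5q^2 + 3/5q - 4/5, q^3 + 41/8q^2 + 9/4q - 67/8}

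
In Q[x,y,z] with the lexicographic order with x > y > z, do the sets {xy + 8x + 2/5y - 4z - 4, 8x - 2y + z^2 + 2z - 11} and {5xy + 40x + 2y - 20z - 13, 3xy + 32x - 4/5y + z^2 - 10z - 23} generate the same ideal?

Since reduced Gröbner bases are canonical representatives of ideals under a given ordering, it suffices to compute and compare them.
Buchberger on the first generating set:
f_1 = xy + 8x + 2/5y - 4z - 4, LT = xy.
f_2 = 8x - 2y + z^2 + 2z - 11, LT = x.

S(f_1,f_2): lcm = xy. S = 8x + 1/4y^2 - 1/8yz^2 - 1/4yz + 71/40y - 4z - 4.
  leading term x: subtract (1)·f_2 from 8x + 1/4y^2 - 1/8yz^2 - 1/4yz + 71/40y - 4z - 4 → 1/4y^2 - 1/8yz^2 - 1/4yz + 151/40y - z^2 - 6z + 7
  leading term y^2: no divisor's leading term divides it; move 1/4y^2 to the remainder.
  leading term yz^2: no divisor's leading term divides it; move -1/8yz^2 to the remainder.
  leading term yz: no divisor's leading term divides it; move -1/4yz to the remainder.
  leading term y: no divisor's leading term divides it; move 151/40y to the remainder.
  leading term z^2: no divisor's leading term divides it; move -z^2 to the remainder.
  leading term z: no divisor's leading term divides it; move -6z to the remainder.
  leading term 1: no divisor's leading term divides it; move 7 to the remainder.
  remainder 1/4y^2 - 1/8yz^2 - 1/4yz + 151/40y - z^2 - 6z + 7 ≠ 0; add g_3 = 1/4y^2 - 1/8yz^2 - 1/4yz + 151/40y - z^2 - 6z + 7 to the basis.

The other S-polynomials (S(f_1,g_3), S(f_2,g_3)) all reduce to 0 modulo the current basis, so we have a Gröbner basis.
Inter-reduce: drop elements whose leading term is divisible by another's, tail-reduce, and make monic.
Reduced Gröbner basis: {x - 1/4y + 1/8z^2 + 1/4z - 11/8, y^2 - 1/2yz^2 - yz + 151/10y - 4z^2 - 24z + 28}.

Buchberger on the second generating set:
h_1 = 5xy + 40x + 2y - 20z - 13, LT = xy.
h_2 = 3xy + 32x - 4/5y + z^2 - 10z - 23, LT = xy.

S(h_1,h_2): lcm = xy. S = -8/3x + 2/3y - 1/3z^2 - 2/3z + 76/15.
  leading term x: no divisor's leading term divides it; move -8/3x to the remainder.
  leading term y: no divisor's leading term divides it; move 2/3y to the remainder.
  leading term z^2: no divisor's leading term divides it; move -1/3z^2 to the remainder.
  leading term z: no divisor's leading term divides it; move -2/3z to the remainder.
  leading term 1: no divisor's leading term divides it; move 76/15 to the remainder.
  remainder -8/3x + 2/3y - 1/3z^2 - 2/3z + 76/15 ≠ 0; add k_3 = -8/3x + 2/3y - 1/3z^2 - 2/3z + 76/15 to the basis.

S(h_1,k_3): lcm = xy. S = 8x + 1/4y^2 - 1/8yz^2 - 1/4yz + 23/10y - 4z - 13/5.
  leading term x: subtract (-3)·k_3 from 8x + 1/4y^2 - 1/8yz^2 - 1/4yz + 23/10y - 4z - 13/5 → 1/4y^2 - 1/8yz^2 - 1/4yz + 43/10y - z^2 - 6z + 63/5
  leading term y^2: no divisor's leading term divides it; move 1/4y^2 to the remainder.
  leading term yz^2: no divisor's leading term divides it; move -1/8yz^2 to the remainder.
  leading term yz: no divisor's leading term divides it; move -1/4yz to the remainder.
  leading term y: no divisor's leading term divides it; move 43/10y to the remainder.
  leading term z^2: no divisor's leading term divides it; move -z^2 to the remainder.
  leading term z: no divisor's leading term divides it; move -6z to the remainder.
  leading term 1: no divisor's leading term divides it; move 63/5 to the remainder.
  remainder 1/4y^2 - 1/8yz^2 - 1/4yz + 43/10y - z^2 - 6z + 63/5 ≠ 0; add k_4 = 1/4y^2 - 1/8yz^2 - 1/4yz + 43/10y - z^2 - 6z + 63/5 to the basis.

The other S-polynomials (S(h_2,k_3), S(h_1,k_4), S(h_2,k_4), S(k_3,k_4)) all reduce to 0 modulo the current basis, so we have a Gröbner basis.
Inter-reduce: drop elements whose leading term is divisible by another's, tail-reduce, and make monic.
Reduced Gröbner basis: {x - 1/4y + 1/8z^2 + 1/4z - 19/10, y^2 - 1/2yz^2 - yz + 86/5y - 4z^2 - 24z + 252/5}.

These differ, so the ideals are not equal.

No, the ideals differ.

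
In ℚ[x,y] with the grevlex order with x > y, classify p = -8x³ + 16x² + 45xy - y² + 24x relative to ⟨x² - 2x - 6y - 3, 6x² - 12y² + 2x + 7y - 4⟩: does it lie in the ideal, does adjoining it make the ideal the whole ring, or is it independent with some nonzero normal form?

First compute the reduced Gröbner basis of I by Buchberger's algorithm.
f_1 = x² - 2x - 6y - 3, LT = x².
f_2 = 6x² - 12y² + 2x + 7y - 4, LT = x².

S(f_1,f_2): lcm = x². S = 2y² - 7/3x - 43/6y - 7/3.
  leading term y²: no divisor's leading term divides it; move 2y² to the remainder.
  leading term x: no divisor's leading term divides it; move -7/3x to the remainder.
  leading term y: no divisor's leading term divides it; move -43/6y to the remainder.
  leading term 1: no divisor's leading term divides it; move -7/3 to the remainder.
  remainder 2y² - 7/3x - 43/6y - 7/3 ≠ 0; add h_3 = 2y² - 7/3x - 43/6y - 7/3 to the basis.

The other S-polynomials (S(f_1,h_3), S(f_2,h_3)) all reduce to 0 modulo the current basis, so we have a Gröbner basis.
Inter-reduce: drop elements whose leading term is divisible by another's, tail-reduce, and make monic.
Reduced Gröbner basis: {x² - 2x - 6y - 3, y² - 7/6x - 43/12y - 7/6}.
Label its elements g_1 = x² - 2x - 6y - 3, g_2 = y² - 7/6x - 43/12y - 7/6.

Reduce p = -8x³ + 16x² + 45xy - y² + 24x modulo G:
  leading term x³: subtract (-8x)·g_1 from -8x³ + 16x² + 45xy - y² + 24x → -3xy - y²
  leading term xy: no divisor's leading term divides it; move -3xy to the remainder.
  leading term y²: subtract (-1)·g_2 from -y² → -7/6x - 43/12y - 7/6
  leading term x: no divisor's leading term divides it; move -7/6x to the remainder.
  leading term y: no divisor's leading term divides it; move -43/12y to the remainder.
  leading term 1: no divisor's leading term divides it; move -7/6 to the remainder.
  normal form = -3xy - 7/6x - 43/12y - 7/6.
The normal form is nonzero, so p ∉ I. Since p minus its normal form lies in I, I + (p) = I + (r) where r = -3xy - 7/6x - 43/12y - 7/6; decide whether this ideal is the whole ring.
Run Buchberger on G together with r (pairs among the g_i already reduce to 0 since G is a Gröbner basis):
g_1 = x² - 2x - 6y - 3, LT = x².
g_2 = y² - 7/6x - 43/12y - 7/6, LT = y².
r = -3xy - 7/6x - 43/12y - 7/6, LT = xy.

S(g_1,r): lcm = x²y. S = -7/18x² - 115/36xy - 6y² - 7/18x - 3y.
  leading term x²: subtract (-7/18)·g_1 from -7/18x² - 115/36xy - 6y² - 7/18x - 3y → -115/36xy - 6y² - 7/6x - 16/3y - 7/6
  leading term xy: subtract (115/108)·r from -115/36xy - 6y² - 7/6x - 16/3y - 7/6 → -6y² + 49/648x - 1967/1296y + 49/648
  leading term y²: subtract (-6)·g_2 from -6y² + 49/648x - 1967/1296y + 49/648 → -4487/648x - 29831/1296y - 4487/648
  leading term x: no divisor's leading term divides it; move -4487/648x to the remainder.
  leading term y: no divisor's leading term divides it; move -29831/1296y to the remainder.
  leading term 1: no divisor's leading term divides it; move -4487/648 to the remainder.
  remainder -4487/648x - 29831/1296y - 4487/648 ≠ 0; add m_4 = -4487/648x - 29831/1296y - 4487/648 to the basis.

S(g_2,r): lcm = xy². S = -7/6x² - 143/36xy - 43/36y² - 7/6x - 7/18y.
  leading term x²: subtract (-7/6)·g_1 from -7/6x² - 143/36xy - 43/36y² - 7/6x - 7/18y → -143/36xy - 43/36y² - 7/2x - 133/18y - 7/2
  leading term xy: subtract (143/108)·r from -143/36xy - 43/36y² - 7/2x - 133/18y - 7/2 → -43/36y² - 1267/648x - 3427/1296y - 1267/648
  leading term y²: subtract (-43/36)·g_2 from -43/36y² - 1267/648x - 3427/1296y - 1267/648 → -1085/324x - 4487/648y - 1085/324
  leading term x: subtract (310/641)·m_4 from -1085/324x - 4487/648y - 1085/324 → 97091/23076y
  leading term y: no divisor's leading term divides it; move 97091/23076y to the remainder.
  remainder 97091/23076y ≠ 0; add m_5 = 97091/23076y to the basis.

The other S-polynomials (S(g_1,g_2), S(g_1,m_4), S(g_2,m_4), S(r,m_4), S(g_1,m_5), S(g_2,m_5), S(r,m_5), S(m_4,m_5)) all reduce to 0 modulo the current basis, so we have a Gröbner basis.
Inter-reduce: drop elements whose leading term is divisible by another's, tail-reduce, and make monic.
Reduced Gröbner basis: {x + 1, y}.
The reduced Gröbner basis of I + (p) is {x + 1, y} ≠ {1}, a proper ideal, so the enlarged system stays consistent: p is independent of I, with normal form -3xy - 7/6x - 43/12y - 7/6.

-8x³ + 16x² + 45xy - y² + 24x is independent of I; its normal form modulo I is -3xy - 7/6x - 43/12y - 7/6.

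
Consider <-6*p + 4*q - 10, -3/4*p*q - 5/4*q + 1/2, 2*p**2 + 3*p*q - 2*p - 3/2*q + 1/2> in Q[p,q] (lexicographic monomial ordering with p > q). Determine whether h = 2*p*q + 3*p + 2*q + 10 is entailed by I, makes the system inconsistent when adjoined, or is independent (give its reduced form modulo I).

First compute the reduced Gröbner basis of I by Buchberger's algorithm.
f_1 = -6*p + 4*q - 10, LT = p.
f_2 = -3/4*p*q - 5/4*q + 1/2, LT = p*q.
f_3 = 2*p**2 + 3*p*q - 2*p - 3/2*q + 1/2, LT = p**2.

S(f_1,f_2): lcm = p*q. S = -2/3*q**2 + 2/3.
  leading term q**2: no divisor's leading term divides it; move -2/3*q**2 to the remainder.
  leading term 1: no divisor's leading term divides it; move 2/3 to the remainder.
  remainder -2/3*q**2 + 2/3 ≠ 0; add k_4 = -2/3*q**2 + 2/3 to the basis.

S(f_1,f_3): lcm = p**2. S = -13/6*p*q + 8/3*p + 3/4*q - 1/4.
  leading term p*q: subtract (13/36*q)·f_1 from -13/6*p*q + 8/3*p + 3/4*q - 1/4 → 8/3*p - 13/9*q**2 + 157/36*q - 1/4
  leading term p: subtract (-4/9)·f_1 from 8/3*p - 13/9*q**2 + 157/36*q - 1/4 → -13/9*q**2 + 221/36*q - 169/36
  leading term q**2: subtract (13/6)·k_4 from -13/9*q**2 + 221/36*q - 169/36 → 221/36*q - 221/36
  leading term q: no divisor's leading term divides it; move 221/36*q to the remainder.
  leading term 1: no divisor's leading term divides it; move -221/36 to the remainder.
  remainder 221/36*q - 221/36 ≠ 0; add k_5 = 221/36*q - 221/36 to the basis.

The other S-polynomials (S(f_2,f_3), S(f_1,k_4), S(f_2,k_4), S(f_3,k_4), S(f_1,k_5), S(f_2,k_5), S(f_3,k_5), S(k_4,k_5)) all reduce to 0 modulo the current basis, so we have a Gröbner basis.
Inter-reduce: drop elements whose leading term is divisible by another's, tail-reduce, and make monic.
Reduced Gröbner basis: {p + 1, q - 1}.
Label its elements g_1 = p + 1, g_2 = q - 1.

Reduce h = 2*p*q + 3*p + 2*q + 10 modulo G:
  leading term p*q: subtract (2*q)·g_1 from 2*p*q + 3*p + 2*q + 10 → 3*p + 10
  leading term p: subtract (3)·g_1 from 3*p + 10 → 7
  leading term 1: no divisor's leading term divides it; move 7 to the remainder.
  normal form = 7.
The normal form is nonzero, so h ∉ I. Since h minus its normal form lies in I, I + (h) = I + (r) where r = 7; decide whether this ideal is the whole ring.
Here r = 7 is a nonzero constant, hence a unit: 1 ∈ I + (h), the Gröbner basis of I + (h) is {1}, and the enlarged system has no common solution — adjoining h is inconsistent.

Adjoining 2*p*q + 3*p + 2*q + 10 makes the ideal the whole ring: the system is inconsistent.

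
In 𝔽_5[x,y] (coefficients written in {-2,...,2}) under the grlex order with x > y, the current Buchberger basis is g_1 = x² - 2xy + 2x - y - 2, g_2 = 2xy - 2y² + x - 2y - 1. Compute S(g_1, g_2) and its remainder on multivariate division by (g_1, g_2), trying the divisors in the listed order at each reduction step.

S(g_1, g_2) = -xy² + 2x² - 2xy - y² - 2x - 2y; remainder on division = -y³ - 2y² - x + 2y - 1.

lcm(LM(g_1), LM(g_2)) = x²y.
S = (lcm/LT(g_1))·g_1 − (lcm/LT(g_2))·g_2 = -xy² + 2x² - 2xy - y² - 2x - 2y.
Reduce S modulo (g_1, g_2) in that order:
  leading term xy²: subtract (2y)·g_2 from -xy² + 2x² - 2xy - y² - 2x - 2y → -y³ + 2x² + xy - 2y² - 2x
  leading term y³: no divisor's leading term divides it; move -y³ to the remainder.
  leading term x²: subtract (2)·g_1 from 2x² + xy - 2y² - 2x → -2y² - x + 2y - 1
  leading term y²: no divisor's leading term divides it; move -2y² to the remainder.
  leading term x: no divisor's leading term divides it; move -x to the remainder.
  leading term y: no divisor's leading term divides it; move 2y to the remainder.
  leading term 1: no divisor's leading term divides it; move -1 to the remainder.
The remainder -y³ - 2y² - x + 2y - 1 is nonzero, so it would be added as the next basis element.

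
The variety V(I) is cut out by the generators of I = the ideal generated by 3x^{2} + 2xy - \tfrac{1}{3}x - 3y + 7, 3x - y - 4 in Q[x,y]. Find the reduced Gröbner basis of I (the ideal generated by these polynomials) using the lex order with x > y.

f_1 = 3x^{2} + 2xy - \tfrac{1}{3}x - 3y + 7, LT = x^{2}.
f_2 = 3x - y - 4, LT = x.

S(f_1,f_2): lcm = x^{2}. S = xy + \tfrac{11}{9}x - y + \tfrac{7}{3}.
  leading term xy: subtract (\tfrac{1}{3}y)·f_2 from xy + \tfrac{11}{9}x - y + \tfrac{7}{3} → \tfrac{11}{9}x + \tfrac{1}{3}y^{2} + \tfrac{1}{3}y + \tfrac{7}{3}
  leading term x: subtract (\tfrac{11}{27})·f_2 from \tfrac{11}{9}x + \tfrac{1}{3}y^{2} + \tfrac{1}{3}y + \tfrac{7}{3} → \tfrac{1}{3}y^{2} + \tfrac{20}{27}y + \tfrac{107}{27}
  leading term y^{2}: no divisor's leading term divides it; move \tfrac{1}{3}y^{2} to the remainder.
  leading term y: no divisor's leading term divides it; move \tfrac{20}{27}y to the remainder.
  leading term 1: no divisor's leading term divides it; move \tfrac{107}{27} to the remainder.
  remainder \tfrac{1}{3}y^{2} + \tfrac{20}{27}y + \tfrac{107}{27} ≠ 0; add g_3 = \tfrac{1}{3}y^{2} + \tfrac{20}{27}y + \tfrac{107}{27} to the basis.

The other S-polynomials (S(f_1,g_3), S(f_2,g_3)) all reduce to 0 modulo the current basis, so we have a Gröbner basis.
Inter-reduce: drop elements whose leading term is divisible by another's, tail-reduce, and make monic.

G = {x - \tfrac{1}{3}y - \tfrac{4}{3}, y^{2} + \tfrac{20}{9}y + \tfrac{107}{9}}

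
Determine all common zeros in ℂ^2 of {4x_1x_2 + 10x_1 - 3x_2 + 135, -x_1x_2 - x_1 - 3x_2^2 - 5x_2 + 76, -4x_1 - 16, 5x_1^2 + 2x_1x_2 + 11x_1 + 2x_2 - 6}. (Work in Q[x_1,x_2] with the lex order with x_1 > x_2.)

Compute a lex Gröbner basis by Buchberger's algorithm.
f_1 = 4x_1x_2 + 10x_1 - 3x_2 + 135, LT = x_1x_2.
f_2 = -x_1x_2 - x_1 - 3x_2^2 - 5x_2 + 76, LT = x_1x_2.
f_3 = -4x_1 - 16, LT = x_1.
f_4 = 5x_1^2 + 2x_1x_2 + 11x_1 + 2x_2 - 6, LT = x_1^2.

S(f_1,f_2): lcm = x_1x_2. S = 3/2x_1 - 3x_2^2 - 23/4x_2 + 439/4.
  leading term x_1: subtract (-3/8)·f_3 from 3/2x_1 - 3x_2^2 - 23/4x_2 + 439/4 → -3x_2^2 - 23/4x_2 + 415/4
  leading term x_2^2: no divisor's leading term divides it; move -3x_2^2 to the remainder.
  leading term x_2: no divisor's leading term divides it; move -23/4x_2 to the remainder.
  leading term 1: no divisor's leading term divides it; move 415/4 to the remainder.
  remainder -3x_2^2 - 23/4x_2 + 415/4 ≠ 0; add h_5 = -3x_2^2 - 23/4x_2 + 415/4 to the basis.

S(f_1,f_3): lcm = x_1x_2. S = 5/2x_1 - 19/4x_2 + 135/4.
  leading term x_1: subtract (-5/8)·f_3 from 5/2x_1 - 19/4x_2 + 135/4 → -19/4x_2 + 95/4
  leading term x_2: no divisor's leading term divides it; move -19/4x_2 to the remainder.
  leading term 1: no divisor's leading term divides it; move 95/4 to the remainder.
  remainder -19/4x_2 + 95/4 ≠ 0; add h_6 = -19/4x_2 + 95/4 to the basis.

S(f_1,f_4): lcm = x_1^2x_2. S = 5/2x_1^2 - 2/5x_1x_2^2 - 59/20x_1x_2 + 135/4x_1 - 2/5x_2^2 + 6/5x_2.
  leading term x_1^2: subtract (-5/8x_1)·f_3 from 5/2x_1^2 - 2/5x_1x_2^2 - 59/20x_1x_2 + 135/4x_1 - 2/5x_2^2 + 6/5x_2 → -2/5x_1x_2^2 - 59/20x_1x_2 + 95/4x_1 - 2/5x_2^2 + 6/5x_2
  leading term x_1x_2^2: subtract (-1/10x_2)·f_1 from -2/5x_1x_2^2 - 59/20x_1x_2 + 95/4x_1 - 2/5x_2^2 + 6/5x_2 → -39/20x_1x_2 + 95/4x_1 - 7/10x_2^2 + 147/10x_2
  leading term x_1x_2: subtract (-39/80)·f_1 from -39/20x_1x_2 + 95/4x_1 - 7/10x_2^2 + 147/10x_2 → 229/8x_1 - 7/10x_2^2 + 1059/80x_2 + 1053/16
  leading term x_1: subtract (-229/32)·f_3 from 229/8x_1 - 7/10x_2^2 + 1059/80x_2 + 1053/16 → -7/10x_2^2 + 1059/80x_2 - 779/16
  leading term x_2^2: subtract (7/30)·h_5 from -7/10x_2^2 + 1059/80x_2 - 779/16 → 3499/240x_2 - 3499/48
  leading term x_2: subtract (-3499/1140)·h_6 from 3499/240x_2 - 3499/48 → 0
  remainder 0.

S(f_2,f_3): lcm = x_1x_2. S = x_1 + 3x_2^2 + x_2 - 76.
  leading term x_1: subtract (-1/4)·f_3 from x_1 + 3x_2^2 + x_2 - 76 → 3x_2^2 + x_2 - 80
  leading term x_2^2: subtract (-1)·h_5 from 3x_2^2 + x_2 - 80 → -19/4x_2 + 95/4
  leading term x_2: subtract (1)·h_6 from -19/4x_2 + 95/4 → 0
  remainder 0.

S(f_2,f_4): lcm = x_1^2x_2. S = x_1^2 + 13/5x_1x_2^2 + 14/5x_1x_2 - 76x_1 - 2/5x_2^2 + 6/5x_2.
  leading term x_1^2: subtract (-1/4x_1)·f_3 from x_1^2 + 13/5x_1x_2^2 + 14/5x_1x_2 - 76x_1 - 2/5x_2^2 + 6/5x_2 → 13/5x_1x_2^2 + 14/5x_1x_2 - 80x_1 - 2/5x_2^2 + 6/5x_2
  leading term x_1x_2^2: subtract (13/20x_2)·f_1 from 13/5x_1x_2^2 + 14/5x_1x_2 - 80x_1 - 2/5x_2^2 + 6/5x_2 → -37/10x_1x_2 - 80x_1 + 31/20x_2^2 - 1731/20x_2
  leading term x_1x_2: subtract (-37/40)·f_1 from -37/10x_1x_2 - 80x_1 + 31/20x_2^2 - 1731/20x_2 → -283/4x_1 + 31/20x_2^2 - 3573/40x_2 + 999/8
  leading term x_1: subtract (283/16)·f_3 from -283/4x_1 + 31/20x_2^2 - 3573/40x_2 + 999/8 → 31/20x_2^2 - 3573/40x_2 + 3263/8
  leading term x_2^2: subtract (-31/60)·h_5 from 31/20x_2^2 - 3573/40x_2 + 3263/8 → -22151/240x_2 + 22151/48
  leading term x_2: subtract (22151/1140)·h_6 from -22151/240x_2 + 22151/48 → 0
  remainder 0.

S(f_3,f_4): lcm = x_1^2. S = -2/5x_1x_2 + 9/5x_1 - 2/5x_2 + 6/5.
  leading term x_1x_2: subtract (-1/10)·f_1 from -2/5x_1x_2 + 9/5x_1 - 2/5x_2 + 6/5 → 14/5x_1 - 7/10x_2 + 147/10
  leading term x_1: subtract (-7/10)·f_3 from 14/5x_1 - 7/10x_2 + 147/10 → -7/10x_2 + 7/2
  leading term x_2: subtract (14/95)·h_6 from -7/10x_2 + 7/2 → 0
  remainder 0.

S(f_1,h_5): lcm = x_1x_2^2. S = 7/12x_1x_2 + 415/12x_1 - 3/4x_2^2 + 135/4x_2.
  leading term x_1x_2: subtract (7/48)·f_1 from 7/12x_1x_2 + 415/12x_1 - 3/4x_2^2 + 135/4x_2 → 265/8x_1 - 3/4x_2^2 + 547/16x_2 - 315/16
  leading term x_1: subtract (-265/32)·f_3 from 265/8x_1 - 3/4x_2^2 + 547/16x_2 - 315/16 → -3/4x_2^2 + 547/16x_2 - 2435/16
  leading term x_2^2: subtract (1/4)·h_5 from -3/4x_2^2 + 547/16x_2 - 2435/16 → 285/8x_2 - 1425/8
  leading term x_2: subtract (-15/2)·h_6 from 285/8x_2 - 1425/8 → 0
  remainder 0.

S(f_2,h_5): lcm = x_1x_2^2. S = -11/12x_1x_2 + 415/12x_1 + 3x_2^3 + 5x_2^2 - 76x_2.
  leading term x_1x_2: subtract (-11/48)·f_1 from -11/12x_1x_2 + 415/12x_1 + 3x_2^3 + 5x_2^2 - 76x_2 → 295/8x_1 + 3x_2^3 + 5x_2^2 - 1227/16x_2 + 495/16
  leading term x_1: subtract (-295/32)·f_3 from 295/8x_1 + 3x_2^3 + 5x_2^2 - 1227/16x_2 + 495/16 → 3x_2^3 + 5x_2^2 - 1227/16x_2 - 1865/16
  leading term x_2^3: subtract (-x_2)·h_5 from 3x_2^3 + 5x_2^2 - 1227/16x_2 - 1865/16 → -3/4x_2^2 + 433/16x_2 - 1865/16
  leading term x_2^2: subtract (1/4)·h_5 from -3/4x_2^2 + 433/16x_2 - 1865/16 → 57/2x_2 - 285/2
  leading term x_2: subtract (-6)·h_6 from 57/2x_2 - 285/2 → 0
  remainder 0.

S(f_3,h_5): leading monomials are coprime, so the S-polynomial reduces to 0 (Buchberger's first criterion).
S(f_4,h_5): leading monomials are coprime, so the S-polynomial reduces to 0 (Buchberger's first criterion).
S(f_1,h_6): lcm = x_1x_2. S = 15/2x_1 - 3/4x_2 + 135/4.
  leading term x_1: subtract (-15/8)·f_3 from 15/2x_1 - 3/4x_2 + 135/4 → -3/4x_2 + 15/4
  leading term x_2: subtract (3/19)·h_6 from -3/4x_2 + 15/4 → 0
  remainder 0.

S(f_2,h_6): lcm = x_1x_2. S = 6x_1 + 3x_2^2 + 5x_2 - 76.
  leading term x_1: subtract (-3/2)·f_3 from 6x_1 + 3x_2^2 + 5x_2 - 76 → 3x_2^2 + 5x_2 - 100
  leading term x_2^2: subtract (-1)·h_5 from 3x_2^2 + 5x_2 - 100 → -3/4x_2 + 15/4
  leading term x_2: subtract (3/19)·h_6 from -3/4x_2 + 15/4 → 0
  remainder 0.

S(f_3,h_6): leading monomials are coprime, so the S-polynomial reduces to 0 (Buchberger's first criterion).
S(f_4,h_6): leading monomials are coprime, so the S-polynomial reduces to 0 (Buchberger's first criterion).
S(h_5,h_6): lcm = x_2^2. S = 83/12x_2 - 415/12.
  leading term x_2: subtract (-83/57)·h_6 from 83/12x_2 - 415/12 → 0
  remainder 0.

Every S-polynomial of the final basis reduces to 0, so we have a Gröbner basis.
Inter-reduce: drop elements whose leading term is divisible by another's, tail-reduce, and make monic.
Reduced Gröbner basis: {x_1 + 4, x_2 - 5}.

From the last basis element, x_2 - 5 = 0, so x_2 takes values in {5}. Each choice, substituted upward through the basis, yields the corresponding point(s) of the solution set.
  x_2 = 5: the earlier basis element becomes x_1 + 4 = 0, giving x_1 = -4 — point (-4, 5).
Substituting each solution back into the original system confirms all equations vanish.
This is the nonlinear analogue of row-reducing a linear system.

{(-4, 5)}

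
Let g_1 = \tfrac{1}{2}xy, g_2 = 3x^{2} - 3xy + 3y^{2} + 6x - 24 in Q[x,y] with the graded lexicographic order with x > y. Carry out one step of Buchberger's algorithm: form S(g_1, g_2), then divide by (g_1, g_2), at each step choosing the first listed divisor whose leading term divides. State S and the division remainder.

lcm(LM(g_1), LM(g_2)) = x^{2}y.
S = (lcm/LT(g_1))·g_1 − (lcm/LT(g_2))·g_2 = xy^{2} - y^{3} - 2xy + 8y.
Reduce S modulo (g_1, g_2) in that order:
  leading term xy^{2}: subtract (2y)·g_1 from xy^{2} - y^{3} - 2xy + 8y → -y^{3} - 2xy + 8y
  leading term y^{3}: no divisor's leading term divides it; move -y^{3} to the remainder.
  leading term xy: subtract (-4)·g_1 from -2xy + 8y → 8y
  leading term y: no divisor's leading term divides it; move 8y to the remainder.
The remainder -y^{3} + 8y is nonzero, so it would be added as the next basis element.

S(g_1, g_2) = xy^{2} - y^{3} - 2xy + 8y; remainder on division = -y^{3} + 8y.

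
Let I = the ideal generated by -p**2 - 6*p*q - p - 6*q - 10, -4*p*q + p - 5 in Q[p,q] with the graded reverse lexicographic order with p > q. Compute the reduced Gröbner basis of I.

This is the nonlinear analogue of row-reducing a linear system.

f_1 = -p**2 - 6*p*q - p - 6*q - 10, LT = p**2.
f_2 = -4*p*q + p - 5, LT = p*q.

S(f_1,f_2): lcm = p**2*q. S = 6*p*q**2 + 1/4*p**2 + p*q + 6*q**2 - 5/4*p + 10*q.
  leading term p*q**2: subtract (-3/2*q)·f_2 from 6*p*q**2 + 1/4*p**2 + p*q + 6*q**2 - 5/4*p + 10*q → 1/4*p**2 + 5/2*p*q + 6*q**2 - 5/4*p + 5/2*q
  leading term p**2: subtract (-1/4)·f_1 from 1/4*p**2 + 5/2*p*q + 6*q**2 - 5/4*p + 5/2*q → p*q + 6*q**2 - 3/2*p + q - 5/2
  leading term p*q: subtract (-1/4)·f_2 from p*q + 6*q**2 - 3/2*p + q - 5/2 → 6*q**2 - 5/4*p + q - 15/4
  leading term q**2: no divisor's leading term divides it; move 6*q**2 to the remainder.
  leading term p: no divisor's leading term divides it; move -5/4*p to the remainder.
  leading term q: no divisor's leading term divides it; move q to the remainder.
  leading term 1: no divisor's leading term divides it; move -15/4 to the remainder.
  remainder 6*q**2 - 5/4*p + q - 15/4 ≠ 0; add g_3 = 6*q**2 - 5/4*p + q - 15/4 to the basis.

S(f_1,g_3): leading monomials are coprime, so the S-polynomial reduces to 0 (Buchberger's first criterion).
S(f_2,g_3): lcm = p*q**2. S = 5/24*p**2 - 5/12*p*q + 5/8*p + 5/4*q.
  leading term p**2: subtract (-5/24)·f_1 from 5/24*p**2 - 5/12*p*q + 5/8*p + 5/4*q → -5/3*p*q + 5/12*p - 25/12
  leading term p*q: subtract (5/12)·f_2 from -5/3*p*q + 5/12*p - 25/12 → 0
  remainder 0.

Every S-polynomial of the final basis reduces to 0, so we have a Gröbner basis.

G = {p**2 + 5/2*p + 6*q + 5/2, p*q - 1/4*p + 5/4, q**2 - 5/24*p + 1/6*q - 5/8}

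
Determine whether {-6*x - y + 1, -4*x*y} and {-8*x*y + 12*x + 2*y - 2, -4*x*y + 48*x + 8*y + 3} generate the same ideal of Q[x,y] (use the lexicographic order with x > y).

No, the ideals differ.

Since reduced Gröbner bases are canonical representatives of ideals under a given ordering, it suffices to compute and compare them.
Buchberger on the first generating set:
f_1 = -6*x - y + 1, LT = x.
f_2 = -4*x*y, LT = x*y.

S(f_1,f_2): lcm = x*y. S = 1/6*y**2 - 1/6*y.
  reduce S modulo (f_1, f_2):
  remainder 1/6*y**2 - 1/6*y ≠ 0; add g_3 = 1/6*y**2 - 1/6*y to the basis.

The other S-polynomials (S(f_1,g_3), S(f_2,g_3)) all reduce to 0 modulo the current basis, so we have a Gröbner basis.
Inter-reduce: drop elements whose leading term is divisible by another's, tail-reduce, and make monic.
Reduced Gröbner basis: {x + 1/6*y - 1/6, y**2 - y}.

Buchberger on the second generating set:
h_1 = -8*x*y + 12*x + 2*y - 2, LT = x*y.
h_2 = -4*x*y + 48*x + 8*y + 3, LT = x*y.

S(h_1,h_2): lcm = x*y. S = 21/2*x + 7/4*y + 1.
  reduce S modulo (h_1, h_2):
  remainder 21/2*x + 7/4*y + 1 ≠ 0; add k_3 = 21/2*x + 7/4*y + 1 to the basis.

S(h_1,k_3): lcm = x*y. S = -3/2*x - 1/6*y**2 - 29/84*y + 1/4.
  reduce S modulo (h_1, h_2, k_3):
  remainder -1/6*y**2 - 2/21*y + 11/28 ≠ 0; add k_4 = -1/6*y**2 - 2/21*y + 11/28 to the basis.

The other S-polynomials (S(h_2,k_3), S(h_1,k_4), S(h_2,k_4), S(k_3,k_4)) all reduce to 0 modulo the current basis, so we have a Gröbner basis.
Inter-reduce: drop elements whose leading term is divisible by another's, tail-reduce, and make monic.
Reduced Gröbner basis: {x + 1/6*y + 2/21, y**2 + 4/7*y - 33/14}.

These differ, so the ideals are not equal.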